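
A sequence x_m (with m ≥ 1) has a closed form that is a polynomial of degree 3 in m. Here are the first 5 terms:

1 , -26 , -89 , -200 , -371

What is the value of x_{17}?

-11471

1st diffs: -27, -63, -111, -171.
2nd diffs: -36, -48, -60.
3rd diffs: -12, -12 (constant).
Newton forward-difference form: x_m = 1 + (-27)·C(m-1,1) + (-36)·C(m-1,2) + (-12)·C(m-1,3).
At m = 17: m-1 = 16, so x_{17} = 1 - 432 - 4320 - 6720 = -11471.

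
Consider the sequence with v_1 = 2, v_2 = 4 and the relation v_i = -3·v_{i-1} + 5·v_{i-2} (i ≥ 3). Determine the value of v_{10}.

Compute successive terms:
v_3 = -2;  v_4 = 26;  v_5 = -88;  v_6 = 394;  v_7 = -1622;  v_8 = 6836;  v_9 = -28618;  v_{10} = 120034.

120034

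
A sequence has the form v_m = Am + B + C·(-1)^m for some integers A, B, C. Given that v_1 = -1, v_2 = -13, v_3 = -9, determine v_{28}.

-117

The three given values yield: A + B - C = -1; 2A + B + C = -13; 3A + B - C = -9.
Subtracting the first from the second: A + 2C = -12.
Subtracting the second from the third: A - 2C = 4.
Solving: C = -4, A = -4, then B = -1.
So v_m = -4·m + (-1) + (-4)·(-1)^m; at m=28 this is -117.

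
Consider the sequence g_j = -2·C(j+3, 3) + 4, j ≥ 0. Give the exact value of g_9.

C(12, 3) = 220, so g_9 = -436.

-436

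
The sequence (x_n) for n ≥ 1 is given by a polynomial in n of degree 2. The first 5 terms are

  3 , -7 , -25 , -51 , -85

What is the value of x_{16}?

1st diffs: -10, -18, -26, -34.
2nd diffs: -8, -8, -8 (constant).
Newton forward-difference form: x_n = 3 + (-10)·C(n-1,1) + (-8)·C(n-1,2).
At n = 16: n-1 = 15, so x_{16} = 3 - 150 - 840 = -987.

-987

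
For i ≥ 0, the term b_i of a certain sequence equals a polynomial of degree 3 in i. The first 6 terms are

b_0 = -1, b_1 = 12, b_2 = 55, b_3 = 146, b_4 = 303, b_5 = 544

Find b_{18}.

19511

1st diffs: 13, 43, 91, 157, 241.
2nd diffs: 30, 48, 66, 84.
3rd diffs: 18, 18, 18 (constant).
Newton forward-difference form: b_i = -1 + 13·C(i,1) + 30·C(i,2) + 18·C(i,3).
At i = 18: i = 18, so b_{18} = -1 + 234 + 4590 + 14688 = 19511.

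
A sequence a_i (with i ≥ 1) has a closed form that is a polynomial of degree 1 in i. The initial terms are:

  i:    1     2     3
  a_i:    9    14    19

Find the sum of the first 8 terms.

1st diffs: 5, 5 (constant).
So a_i = 5i + 4.
Continuing: …, 24, 29, 34, 39, …, a_8 = 44.
Summing i = 1..8 (8 terms) gives 212.

212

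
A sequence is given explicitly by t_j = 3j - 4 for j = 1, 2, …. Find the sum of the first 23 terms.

736

Over j = 1..23: Σj = 276.
Total = (3)·276 + (-4)·23 = 736.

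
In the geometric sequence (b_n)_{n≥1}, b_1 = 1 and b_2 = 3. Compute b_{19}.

387420489

Common ratio r = 3.
b_n = 1·3^(n-1).
b_{19} = 1·3^18 = 387420489.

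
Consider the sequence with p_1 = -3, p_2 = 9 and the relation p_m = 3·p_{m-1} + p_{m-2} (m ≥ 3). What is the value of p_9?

p_3 = 24  p_4 = 81  p_5 = 267  p_6 = 882  p_7 = 2913  p_8 = 9621  p_9 = 31776.

31776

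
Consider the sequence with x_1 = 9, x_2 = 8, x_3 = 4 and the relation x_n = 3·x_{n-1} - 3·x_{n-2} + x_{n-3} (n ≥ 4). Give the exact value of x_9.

Applying the relation repeatedly:
x_4 = -3;  x_5 = -13;  x_6 = -26;  x_7 = -42;  x_8 = -61;  x_9 = -83.

-83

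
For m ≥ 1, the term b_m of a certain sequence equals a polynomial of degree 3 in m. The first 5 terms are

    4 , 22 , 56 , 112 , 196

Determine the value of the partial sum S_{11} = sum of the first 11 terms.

5654

1st diffs: 18, 34, 56, 84.
2nd diffs: 16, 22, 28.
3rd diffs: 6, 6 (constant).
So b_m = m^3 + 2m^2 + 5m - 4.
Continuing: …, 314, 472, 676, 932, …, b_{11} = 1624.
Summing m = 1..11 (11 terms) gives 5654.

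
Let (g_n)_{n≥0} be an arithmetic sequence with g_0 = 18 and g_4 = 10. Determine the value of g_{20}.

Common difference d = (10 - 18) / (4 - 0) = -2.
g_n = 18 + (n - 0)·(-2).
g_{20} = 18 + 20·(-2) = -22.

-22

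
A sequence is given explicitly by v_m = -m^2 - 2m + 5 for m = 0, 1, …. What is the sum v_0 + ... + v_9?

-325

Over m = 0..9: Σm = 45, Σm² = 285.
Total = (-1)·285 + (-2)·45 + (5)·10 = -325.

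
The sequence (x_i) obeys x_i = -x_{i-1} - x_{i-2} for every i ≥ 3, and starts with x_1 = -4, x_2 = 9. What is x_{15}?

Applying the relation repeatedly:
x_3 = -5;  x_4 = -4;  x_5 = 9;  …;  x_{12} = -5;  x_{13} = -4;  x_{14} = 9;  x_{15} = -5.

-5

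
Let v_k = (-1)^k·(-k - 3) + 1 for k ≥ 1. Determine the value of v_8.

-10

(-1)^8 = 1; -k - 3 at k=8 is -11; so v_8 = -10.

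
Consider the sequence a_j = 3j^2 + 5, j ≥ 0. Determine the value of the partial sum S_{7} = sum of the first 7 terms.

308

Over j = 0..6: Σj = 21, Σj² = 91.
Total = (3)·91 + (5)·7 = 308.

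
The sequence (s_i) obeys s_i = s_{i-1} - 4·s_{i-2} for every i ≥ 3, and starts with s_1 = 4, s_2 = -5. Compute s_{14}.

Applying the relation repeatedly:
s_3 = -21, s_4 = -1, s_5 = 83, …, s_{11} = 1211, s_{12} = -9825, s_{13} = -14669, s_{14} = 24631.

24631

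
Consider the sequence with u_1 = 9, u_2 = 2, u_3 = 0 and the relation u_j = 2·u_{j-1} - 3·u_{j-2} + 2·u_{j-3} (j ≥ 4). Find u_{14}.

-76

Step forward from the initial values:
u_4 = 12, u_5 = 28, u_6 = 20, …, u_{11} = 108, u_{12} = -108, u_{13} = -308, u_{14} = -76.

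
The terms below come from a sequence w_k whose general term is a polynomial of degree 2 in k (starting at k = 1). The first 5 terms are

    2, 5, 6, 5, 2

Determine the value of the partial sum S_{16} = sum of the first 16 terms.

-728

1st diffs: 3, 1, -1, -3.
2nd diffs: -2, -2, -2 (constant).
So w_k = -k^2 + 6k - 3.
Continuing: …, -3, -10, -19, -30, …, w_{16} = -163.
Summing k = 1..16 (16 terms) gives -728.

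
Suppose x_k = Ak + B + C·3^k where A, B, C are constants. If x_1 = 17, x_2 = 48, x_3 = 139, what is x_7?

10943

At k = 1, 2, 3: A + B + 3C = 17; 2A + B + 9C = 48; 3A + B + 27C = 139.
Subtracting the first from the second: A + 6C = 31.
Subtracting the second from the third: A + 18C = 91.
Solving: C = 5, A = 1, then B = 1.
Therefore x_7 = 7 + 1 + 5·2187 = 10943.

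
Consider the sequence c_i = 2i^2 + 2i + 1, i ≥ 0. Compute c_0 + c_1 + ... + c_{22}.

8119

Over i = 0..22: Σi = 253, Σi² = 3795.
Total = (2)·3795 + (2)·253 + (1)·23 = 8119.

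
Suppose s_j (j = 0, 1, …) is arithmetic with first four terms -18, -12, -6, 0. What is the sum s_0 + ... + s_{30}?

Common difference d = 6.
s_j = -18 + (j - 0)·6.
s_{30} = 162; S = 31·(-18 + 162)/2 = 2232.

2232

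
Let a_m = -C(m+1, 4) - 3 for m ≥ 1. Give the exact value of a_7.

-73

C(8, 4) = 70, so a_7 = -73.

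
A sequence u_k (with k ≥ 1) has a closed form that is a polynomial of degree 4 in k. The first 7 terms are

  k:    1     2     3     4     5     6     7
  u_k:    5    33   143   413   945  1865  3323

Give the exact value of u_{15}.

60275

1st diffs: 28, 110, 270, 532, 920, 1458.
2nd diffs: 82, 160, 262, 388, 538.
3rd diffs: 78, 102, 126, 150.
4th diffs: 24, 24, 24 (constant).
Newton forward-difference form: u_k = 5 + 28·C(k-1,1) + 82·C(k-1,2) + 78·C(k-1,3) + 24·C(k-1,4).
At k = 15: k-1 = 14, so u_{15} = 5 + 392 + 7462 + 28392 + 24024 = 60275.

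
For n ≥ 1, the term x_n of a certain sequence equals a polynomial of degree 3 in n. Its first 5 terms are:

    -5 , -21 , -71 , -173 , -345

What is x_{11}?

1st diffs: -16, -50, -102, -172.
2nd diffs: -34, -52, -70.
3rd diffs: -18, -18 (constant).
Newton forward-difference form: x_n = -5 + (-16)·C(n-1,1) + (-34)·C(n-1,2) + (-18)·C(n-1,3).
At n = 11: n-1 = 10, so x_{11} = -5 - 160 - 1530 - 2160 = -3855.

-3855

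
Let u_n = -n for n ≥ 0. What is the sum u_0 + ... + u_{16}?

-136

Over n = 0..16: Σn = 136.
Total = (-1)·136 = -136.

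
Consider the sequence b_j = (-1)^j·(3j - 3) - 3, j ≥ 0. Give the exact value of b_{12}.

(-1)^12 = 1; 3j - 3 at j=12 is 33; so b_{12} = 30.

30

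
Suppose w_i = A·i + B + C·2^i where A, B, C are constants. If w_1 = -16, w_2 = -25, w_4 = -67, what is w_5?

Plug in i = 1, 2, 4: A + B + 2C = -16; 2A + B + 4C = -25; 4A + B + 16C = -67.
Subtracting the first from the second: A + 2C = -9.
Subtracting the second from the third: 2A + 12C = -42.
Solving: C = -3, A = -3, then B = -7.
Therefore w_5 = -15 + (-7) + (-3)·32 = -118.

-118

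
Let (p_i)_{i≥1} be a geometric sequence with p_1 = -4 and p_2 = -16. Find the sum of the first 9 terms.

-349524

Common ratio r = 4.
p_i = (-4)·4^(i-1).
S = (-4)·(4^9 - 1)/(4 - 1) = (-4)·(262144 - 1)/(3) = -349524.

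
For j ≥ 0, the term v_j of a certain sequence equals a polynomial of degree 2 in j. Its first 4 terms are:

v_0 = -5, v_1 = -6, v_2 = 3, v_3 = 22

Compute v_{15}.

1st diffs: -1, 9, 19.
2nd diffs: 10, 10 (constant).
Newton forward-difference form: v_j = -5 + (-1)·C(j,1) + 10·C(j,2).
At j = 15: j = 15, so v_{15} = -5 - 15 + 1050 = 1030.

1030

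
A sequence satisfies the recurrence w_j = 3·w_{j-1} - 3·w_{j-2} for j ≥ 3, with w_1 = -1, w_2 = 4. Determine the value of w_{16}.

24057

w_3 = 15;  w_4 = 33;  w_5 = 54;  …;  w_{13} = -729;  w_{14} = 2916;  w_{15} = 10935;  w_{16} = 24057.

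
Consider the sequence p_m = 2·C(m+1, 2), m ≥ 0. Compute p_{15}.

C(16, 2) = 120, so p_{15} = 240.

240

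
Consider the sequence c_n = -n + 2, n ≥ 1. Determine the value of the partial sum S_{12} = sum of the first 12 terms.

-54

Over n = 1..12: Σn = 78.
Total = (-1)·78 + (2)·12 = -54.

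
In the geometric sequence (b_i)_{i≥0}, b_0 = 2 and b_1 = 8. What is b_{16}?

Common ratio r = 4.
b_i = 2·4^(i-0).
b_{16} = 2·4^16 = 8589934592.

8589934592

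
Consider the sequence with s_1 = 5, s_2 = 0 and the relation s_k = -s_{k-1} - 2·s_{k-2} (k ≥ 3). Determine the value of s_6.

Iterate the recurrence:
s_3 = -10, s_4 = 10, s_5 = 10, s_6 = -30.

-30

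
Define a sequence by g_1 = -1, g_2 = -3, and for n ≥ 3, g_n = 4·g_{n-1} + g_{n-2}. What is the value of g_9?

Applying the relation repeatedly:
g_3 = -13, g_4 = -55, g_5 = -233, g_6 = -987, g_7 = -4181, g_8 = -17711, g_9 = -75025.

-75025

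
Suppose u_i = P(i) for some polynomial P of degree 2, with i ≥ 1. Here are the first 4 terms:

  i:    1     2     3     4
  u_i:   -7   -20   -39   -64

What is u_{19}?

-1159

1st diffs: -13, -19, -25.
2nd diffs: -6, -6 (constant).
Newton forward-difference form: u_i = -7 + (-13)·C(i-1,1) + (-6)·C(i-1,2).
At i = 19: i-1 = 18, so u_{19} = -7 - 234 - 918 = -1159.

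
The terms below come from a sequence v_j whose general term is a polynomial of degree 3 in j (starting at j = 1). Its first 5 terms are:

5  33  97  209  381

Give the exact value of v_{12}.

4273

1st diffs: 28, 64, 112, 172.
2nd diffs: 36, 48, 60.
3rd diffs: 12, 12 (constant).
Newton forward-difference form: v_j = 5 + 28·C(j-1,1) + 36·C(j-1,2) + 12·C(j-1,3).
At j = 12: j-1 = 11, so v_{12} = 5 + 308 + 1980 + 1980 = 4273.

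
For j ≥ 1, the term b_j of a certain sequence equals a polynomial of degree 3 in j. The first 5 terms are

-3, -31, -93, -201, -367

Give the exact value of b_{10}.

1st diffs: -28, -62, -108, -166.
2nd diffs: -34, -46, -58.
3rd diffs: -12, -12 (constant).
Newton forward-difference form: b_j = -3 + (-28)·C(j-1,1) + (-34)·C(j-1,2) + (-12)·C(j-1,3).
At j = 10: j-1 = 9, so b_{10} = -3 - 252 - 1224 - 1008 = -2487.

-2487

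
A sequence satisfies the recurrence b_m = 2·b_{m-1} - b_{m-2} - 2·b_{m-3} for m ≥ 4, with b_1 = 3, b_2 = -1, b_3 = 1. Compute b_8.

Applying the relation repeatedly:
b_4 = -3, b_5 = -5, b_6 = -9, b_7 = -7, b_8 = 5.

5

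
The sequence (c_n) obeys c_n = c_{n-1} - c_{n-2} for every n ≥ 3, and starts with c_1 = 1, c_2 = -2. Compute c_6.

Step forward from the initial values:
c_3 = -3, c_4 = -1, c_5 = 2, c_6 = 3.

3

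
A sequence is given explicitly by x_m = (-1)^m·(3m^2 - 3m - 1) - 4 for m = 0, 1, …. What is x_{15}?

-633

(-1)^15 = -1; 3m^2 - 3m - 1 at m=15 is 629; so x_{15} = -633.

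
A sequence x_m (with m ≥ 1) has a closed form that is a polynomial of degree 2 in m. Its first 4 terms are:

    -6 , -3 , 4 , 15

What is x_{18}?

589

1st diffs: 3, 7, 11.
2nd diffs: 4, 4 (constant).
Newton forward-difference form: x_m = -6 + 3·C(m-1,1) + 4·C(m-1,2).
At m = 18: m-1 = 17, so x_{18} = -6 + 51 + 544 = 589.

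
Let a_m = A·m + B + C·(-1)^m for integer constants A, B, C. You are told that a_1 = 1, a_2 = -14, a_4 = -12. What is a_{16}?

0

Write the equations: A + B - C = 1; 2A + B + C = -14; 4A + B + C = -12.
Subtracting the first from the second: A + 2C = -15.
Subtracting the second from the third: 2A = 2.
Solving: C = -8, A = 1, then B = -8.
So a_m = 1·m + (-8) + (-8)·(-1)^m; at m=16 this is 0.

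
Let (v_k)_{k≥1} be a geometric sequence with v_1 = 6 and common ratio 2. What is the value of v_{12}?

v_k = 6·2^(k-1).
v_{12} = 6·2^11 = 12288.

12288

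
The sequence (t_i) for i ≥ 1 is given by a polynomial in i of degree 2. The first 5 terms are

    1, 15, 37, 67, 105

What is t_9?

1st diffs: 14, 22, 30, 38.
2nd diffs: 8, 8, 8 (constant).
Newton forward-difference form: t_i = 1 + 14·C(i-1,1) + 8·C(i-1,2).
At i = 9: i-1 = 8, so t_9 = 1 + 112 + 224 = 337.

337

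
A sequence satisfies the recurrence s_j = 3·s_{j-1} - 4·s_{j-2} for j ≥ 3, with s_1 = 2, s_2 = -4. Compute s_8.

Applying the relation repeatedly:
s_3 = -20; s_4 = -44; s_5 = -52; s_6 = 20; s_7 = 268; s_8 = 724.

724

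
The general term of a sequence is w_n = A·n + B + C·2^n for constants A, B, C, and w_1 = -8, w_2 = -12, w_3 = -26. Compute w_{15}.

Plug in n = 1, 2, 3: A + B + 2C = -8; 2A + B + 4C = -12; 3A + B + 8C = -26.
Subtracting the first from the second: A + 2C = -4.
Subtracting the second from the third: A + 4C = -14.
Solving: C = -5, A = 6, then B = -4.
Hence w_{15} = 6·15 + (-4) + (-5)·32768 = -163754.

-163754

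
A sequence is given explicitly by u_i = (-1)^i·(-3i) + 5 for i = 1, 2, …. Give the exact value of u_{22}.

-61

(-1)^22 = 1; -3i at i=22 is -66; so u_{22} = -61.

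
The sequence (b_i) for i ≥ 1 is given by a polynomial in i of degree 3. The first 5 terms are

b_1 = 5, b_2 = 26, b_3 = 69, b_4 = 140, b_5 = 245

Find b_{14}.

1st diffs: 21, 43, 71, 105.
2nd diffs: 22, 28, 34.
3rd diffs: 6, 6 (constant).
Newton forward-difference form: b_i = 5 + 21·C(i-1,1) + 22·C(i-1,2) + 6·C(i-1,3).
At i = 14: i-1 = 13, so b_{14} = 5 + 273 + 1716 + 1716 = 3710.

3710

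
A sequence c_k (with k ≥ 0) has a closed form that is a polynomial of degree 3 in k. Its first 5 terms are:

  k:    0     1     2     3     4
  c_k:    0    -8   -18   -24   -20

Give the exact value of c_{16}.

2992

1st diffs: -8, -10, -6, 4.
2nd diffs: -2, 4, 10.
3rd diffs: 6, 6 (constant).
Newton forward-difference form: c_k = (-8)·C(k,1) + (-2)·C(k,2) + 6·C(k,3).
At k = 16: k = 16, so c_{16} = -128 - 240 + 3360 = 2992.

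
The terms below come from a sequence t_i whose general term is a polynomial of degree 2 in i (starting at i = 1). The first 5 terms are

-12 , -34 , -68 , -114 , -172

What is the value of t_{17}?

1st diffs: -22, -34, -46, -58.
2nd diffs: -12, -12, -12 (constant).
Newton forward-difference form: t_i = -12 + (-22)·C(i-1,1) + (-12)·C(i-1,2).
At i = 17: i-1 = 16, so t_{17} = -12 - 352 - 1440 = -1804.

-1804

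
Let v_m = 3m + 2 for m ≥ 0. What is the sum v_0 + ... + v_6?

Over m = 0..6: Σm = 21.
Total = (3)·21 + (2)·7 = 77.

77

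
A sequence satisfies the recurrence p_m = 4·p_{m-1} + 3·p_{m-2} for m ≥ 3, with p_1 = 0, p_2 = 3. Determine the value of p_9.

Applying the relation repeatedly:
p_3 = 12;  p_4 = 57;  p_5 = 264;  p_6 = 1227;  p_7 = 5700;  p_8 = 26481;  p_9 = 123024.

123024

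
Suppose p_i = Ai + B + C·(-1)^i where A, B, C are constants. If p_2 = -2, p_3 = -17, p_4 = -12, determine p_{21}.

-107

Write the equations: 2A + B + C = -2; 3A + B - C = -17; 4A + B + C = -12.
Subtracting the first from the second: A - 2C = -15.
Subtracting the second from the third: A + 2C = 5.
Solving: C = 5, A = -5, then B = 3.
Therefore p_{21} = -105 + 3 + 5·(-1) = -107.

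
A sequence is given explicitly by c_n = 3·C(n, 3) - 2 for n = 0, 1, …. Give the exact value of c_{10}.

358

C(10, 3) = 120, so c_{10} = 358.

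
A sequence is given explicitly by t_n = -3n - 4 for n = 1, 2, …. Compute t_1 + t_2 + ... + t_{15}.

-420

Over n = 1..15: Σn = 120.
Total = (-3)·120 + (-4)·15 = -420.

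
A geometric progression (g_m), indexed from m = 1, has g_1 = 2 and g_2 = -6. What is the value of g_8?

-4374

Common ratio r = -3.
g_m = 2·(-3)^(m-1).
g_8 = 2·(-3)^7 = -4374.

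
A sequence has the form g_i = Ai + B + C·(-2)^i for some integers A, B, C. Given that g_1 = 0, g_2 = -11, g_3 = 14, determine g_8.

At i = 1, 2, 3: A + B - 2C = 0; 2A + B + 4C = -11; 3A + B - 8C = 14.
Subtracting the first from the second: A + 6C = -11.
Subtracting the second from the third: A - 12C = 25.
Solving: C = -2, A = 1, then B = -5.
So g_i = 1·i + (-5) + (-2)·(-2)^i; at i=8 this is -509.

-509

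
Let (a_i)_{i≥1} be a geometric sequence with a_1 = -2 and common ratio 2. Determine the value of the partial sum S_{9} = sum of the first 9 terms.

-1022

a_i = (-2)·2^(i-1).
S = (-2)·(2^9 - 1)/(2 - 1) = (-2)·(512 - 1)/(1) = -1022.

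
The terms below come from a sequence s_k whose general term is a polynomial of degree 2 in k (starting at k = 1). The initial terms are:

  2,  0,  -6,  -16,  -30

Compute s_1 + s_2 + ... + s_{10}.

-550

1st diffs: -2, -6, -10, -14.
2nd diffs: -4, -4, -4 (constant).
Newton forward-difference form: s_k = 2 + (-2)·C(k-1,1) + (-4)·C(k-1,2).
Continuing: …, -48, -70, -96, -126, …, s_{10} = -160.
Summing k = 1..10 (10 terms) gives -550.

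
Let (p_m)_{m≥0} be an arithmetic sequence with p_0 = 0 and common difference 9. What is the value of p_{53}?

477

p_m = 0 + (m - 0)·9.
p_{53} = 0 + 53·9 = 477.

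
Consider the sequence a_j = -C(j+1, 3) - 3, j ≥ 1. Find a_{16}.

-683

C(17, 3) = 680, so a_{16} = -683.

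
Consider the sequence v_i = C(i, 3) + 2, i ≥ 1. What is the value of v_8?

C(8, 3) = 56, so v_8 = 58.

58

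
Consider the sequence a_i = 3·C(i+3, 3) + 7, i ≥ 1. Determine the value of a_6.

C(9, 3) = 84, so a_6 = 259.

259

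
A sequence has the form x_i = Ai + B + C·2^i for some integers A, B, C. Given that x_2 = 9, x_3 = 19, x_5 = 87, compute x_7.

371

Plug in i = 2, 3, 5: 2A + B + 4C = 9; 3A + B + 8C = 19; 5A + B + 32C = 87.
Subtracting the first from the second: A + 4C = 10.
Subtracting the second from the third: 2A + 24C = 68.
Solving: C = 3, A = -2, then B = 1.
So x_i = -2·i + 1 + 3·2^i; at i=7 this is 371.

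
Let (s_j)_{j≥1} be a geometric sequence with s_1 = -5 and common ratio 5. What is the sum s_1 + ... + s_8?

-488280

s_j = (-5)·5^(j-1).
S = (-5)·(5^8 - 1)/(5 - 1) = (-5)·(390625 - 1)/(4) = -488280.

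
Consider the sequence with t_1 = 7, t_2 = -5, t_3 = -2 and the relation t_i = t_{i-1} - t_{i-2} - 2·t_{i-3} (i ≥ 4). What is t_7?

37

Applying the relation repeatedly:
t_4 = -11; t_5 = 1; t_6 = 16; t_7 = 37.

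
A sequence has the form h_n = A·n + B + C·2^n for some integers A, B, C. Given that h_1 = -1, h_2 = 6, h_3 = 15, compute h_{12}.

4148

Plug in n = 1, 2, 3: A + B + 2C = -1; 2A + B + 4C = 6; 3A + B + 8C = 15.
Subtracting the first from the second: A + 2C = 7.
Subtracting the second from the third: A + 4C = 9.
Solving: C = 1, A = 5, then B = -8.
Therefore h_{12} = 60 + (-8) + 1·4096 = 4148.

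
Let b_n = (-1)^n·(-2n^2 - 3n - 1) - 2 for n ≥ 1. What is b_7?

118

(-1)^7 = -1; -2n^2 - 3n - 1 at n=7 is -120; so b_7 = 118.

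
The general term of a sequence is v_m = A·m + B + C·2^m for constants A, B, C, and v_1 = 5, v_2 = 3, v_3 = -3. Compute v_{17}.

Write the equations: A + B + 2C = 5; 2A + B + 4C = 3; 3A + B + 8C = -3.
Subtracting the first from the second: A + 2C = -2.
Subtracting the second from the third: A + 4C = -6.
Solving: C = -2, A = 2, then B = 7.
So v_m = 2·m + 7 + (-2)·2^m; at m=17 this is -262103.

-262103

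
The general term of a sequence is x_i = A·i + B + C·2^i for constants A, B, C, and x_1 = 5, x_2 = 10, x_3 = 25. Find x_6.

290

Write the equations: A + B + 2C = 5; 2A + B + 4C = 10; 3A + B + 8C = 25.
Subtracting the first from the second: A + 2C = 5.
Subtracting the second from the third: A + 4C = 15.
Solving: C = 5, A = -5, then B = 0.
So x_i = -5·i + 0 + 5·2^i; at i=6 this is 290.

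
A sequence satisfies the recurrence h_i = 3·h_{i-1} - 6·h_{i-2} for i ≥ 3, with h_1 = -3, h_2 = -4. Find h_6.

18

Applying the relation repeatedly:
h_3 = 6;  h_4 = 42;  h_5 = 90;  h_6 = 18.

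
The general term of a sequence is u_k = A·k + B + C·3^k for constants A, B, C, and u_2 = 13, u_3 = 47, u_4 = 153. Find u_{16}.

The three given values yield: 2A + B + 9C = 13; 3A + B + 27C = 47; 4A + B + 81C = 153.
Subtracting the first from the second: A + 18C = 34.
Subtracting the second from the third: A + 54C = 106.
Solving: C = 2, A = -2, then B = -1.
So u_k = -2·k + (-1) + 2·3^k; at k=16 this is 86093409.

86093409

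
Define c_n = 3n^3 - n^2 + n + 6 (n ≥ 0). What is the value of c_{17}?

c_{17} = 3·17^3 - 1·17^2 + 1·17 + 6 = 14473.

14473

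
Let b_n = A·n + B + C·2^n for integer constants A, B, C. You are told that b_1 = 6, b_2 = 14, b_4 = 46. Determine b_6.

150

Write the equations: A + B + 2C = 6; 2A + B + 4C = 14; 4A + B + 16C = 46.
Subtracting the first from the second: A + 2C = 8.
Subtracting the second from the third: 2A + 12C = 32.
Solving: C = 2, A = 4, then B = -2.
So b_n = 4·n + (-2) + 2·2^n; at n=6 this is 150.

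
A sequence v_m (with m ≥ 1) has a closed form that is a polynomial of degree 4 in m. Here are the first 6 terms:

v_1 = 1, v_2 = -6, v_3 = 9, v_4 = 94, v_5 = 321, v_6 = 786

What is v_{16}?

1st diffs: -7, 15, 85, 227, 465.
2nd diffs: 22, 70, 142, 238.
3rd diffs: 48, 72, 96.
4th diffs: 24, 24 (constant).
Newton forward-difference form: v_m = 1 + (-7)·C(m-1,1) + 22·C(m-1,2) + 48·C(m-1,3) + 24·C(m-1,4).
At m = 16: m-1 = 15, so v_{16} = 1 - 105 + 2310 + 21840 + 32760 = 56806.

56806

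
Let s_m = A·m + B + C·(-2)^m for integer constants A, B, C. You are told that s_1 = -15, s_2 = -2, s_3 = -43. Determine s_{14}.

49078

At m = 1, 2, 3: A + B - 2C = -15; 2A + B + 4C = -2; 3A + B - 8C = -43.
Subtracting the first from the second: A + 6C = 13.
Subtracting the second from the third: A - 12C = -41.
Solving: C = 3, A = -5, then B = -4.
So s_m = -5·m + (-4) + 3·(-2)^m; at m=14 this is 49078.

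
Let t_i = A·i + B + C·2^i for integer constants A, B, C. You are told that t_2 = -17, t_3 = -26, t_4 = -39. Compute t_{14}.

-16457

Plug in i = 2, 3, 4: 2A + B + 4C = -17; 3A + B + 8C = -26; 4A + B + 16C = -39.
Subtracting the first from the second: A + 4C = -9.
Subtracting the second from the third: A + 8C = -13.
Solving: C = -1, A = -5, then B = -3.
Therefore t_{14} = -70 + (-3) + (-1)·16384 = -16457.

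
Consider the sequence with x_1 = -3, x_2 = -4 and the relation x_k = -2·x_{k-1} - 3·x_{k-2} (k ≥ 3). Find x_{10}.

Iterate the recurrence:
x_3 = 17  x_4 = -22  x_5 = -7  x_6 = 80  x_7 = -139  x_8 = 38  x_9 = 341  x_{10} = -796.

-796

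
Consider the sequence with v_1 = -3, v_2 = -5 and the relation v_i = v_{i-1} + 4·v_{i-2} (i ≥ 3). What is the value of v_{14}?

-479965

Applying the relation repeatedly:
v_3 = -17  v_4 = -37  v_5 = -105  …  v_{11} = -28625  v_{12} = -73093  v_{13} = -187593  v_{14} = -479965.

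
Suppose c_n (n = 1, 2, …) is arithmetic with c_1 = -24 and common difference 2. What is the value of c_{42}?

c_n = -24 + (n - 1)·2.
c_{42} = -24 + 41·2 = 58.

58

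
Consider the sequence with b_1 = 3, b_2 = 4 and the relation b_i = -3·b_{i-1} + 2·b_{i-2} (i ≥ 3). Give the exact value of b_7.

-1146

b_3 = -6;  b_4 = 26;  b_5 = -90;  b_6 = 322;  b_7 = -1146.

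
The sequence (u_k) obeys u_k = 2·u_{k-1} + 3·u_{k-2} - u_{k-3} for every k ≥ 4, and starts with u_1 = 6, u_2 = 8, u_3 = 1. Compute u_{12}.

73865

u_4 = 20  u_5 = 35  u_6 = 129  u_7 = 343  u_8 = 1038  u_9 = 2976  u_{10} = 8723  u_{11} = 25336  u_{12} = 73865.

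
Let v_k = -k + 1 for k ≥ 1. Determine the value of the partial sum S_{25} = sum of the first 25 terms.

Over k = 1..25: Σk = 325.
Total = (-1)·325 + (1)·25 = -300.

-300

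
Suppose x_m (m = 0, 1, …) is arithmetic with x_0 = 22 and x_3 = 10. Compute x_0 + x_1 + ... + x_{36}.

Common difference d = (10 - 22) / (3 - 0) = -4.
x_m = 22 + (m - 0)·(-4).
x_{36} = -122; S = 37·(22 + (-122))/2 = -1850.

-1850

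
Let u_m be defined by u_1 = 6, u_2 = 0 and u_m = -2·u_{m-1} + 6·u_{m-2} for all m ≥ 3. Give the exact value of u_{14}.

Iterate the recurrence:
u_3 = 36; u_4 = -72; u_5 = 360; …; u_{11} = 774720; u_{12} = -2821248; u_{13} = 10290816; u_{14} = -37509120.

-37509120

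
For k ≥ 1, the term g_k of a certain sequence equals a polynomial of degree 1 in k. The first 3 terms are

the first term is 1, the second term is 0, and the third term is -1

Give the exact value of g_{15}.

-13

1st diffs: -1, -1 (constant).
So g_k = -k + 2.
Evaluating at k = 15 gives g_{15} = -13.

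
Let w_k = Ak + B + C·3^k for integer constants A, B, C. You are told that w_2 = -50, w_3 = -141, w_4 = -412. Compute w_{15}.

Plug in k = 2, 3, 4: 2A + B + 9C = -50; 3A + B + 27C = -141; 4A + B + 81C = -412.
Subtracting the first from the second: A + 18C = -91.
Subtracting the second from the third: A + 54C = -271.
Solving: C = -5, A = -1, then B = -3.
So w_k = -1·k + (-3) + (-5)·3^k; at k=15 this is -71744553.

-71744553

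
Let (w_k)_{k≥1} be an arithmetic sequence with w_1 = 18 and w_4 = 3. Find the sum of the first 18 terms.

-441

Common difference d = (3 - 18) / (4 - 1) = -5.
w_k = 18 + (k - 1)·(-5).
w_{18} = -67; S = 18·(18 + (-67))/2 = -441.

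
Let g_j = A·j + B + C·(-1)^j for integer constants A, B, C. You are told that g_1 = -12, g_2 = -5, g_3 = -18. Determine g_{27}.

At j = 1, 2, 3: A + B - C = -12; 2A + B + C = -5; 3A + B - C = -18.
Subtracting the first from the second: A + 2C = 7.
Subtracting the second from the third: A - 2C = -13.
Solving: C = 5, A = -3, then B = -4.
Therefore g_{27} = -81 + (-4) + 5·(-1) = -90.

-90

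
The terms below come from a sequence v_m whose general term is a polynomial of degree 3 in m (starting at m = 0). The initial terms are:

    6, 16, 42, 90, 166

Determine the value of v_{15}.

1st diffs: 10, 26, 48, 76.
2nd diffs: 16, 22, 28.
3rd diffs: 6, 6 (constant).
So v_m = m^3 + 5m^2 + 4m + 6.
Evaluating at m = 15 gives v_{15} = 4566.

4566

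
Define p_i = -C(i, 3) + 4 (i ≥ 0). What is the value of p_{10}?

-116

C(10, 3) = 120, so p_{10} = -116.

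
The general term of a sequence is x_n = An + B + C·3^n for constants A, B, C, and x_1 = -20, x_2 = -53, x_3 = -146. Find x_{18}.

-1937102501

The three given values yield: A + B + 3C = -20; 2A + B + 9C = -53; 3A + B + 27C = -146.
Subtracting the first from the second: A + 6C = -33.
Subtracting the second from the third: A + 18C = -93.
Solving: C = -5, A = -3, then B = -2.
So x_n = -3·n + (-2) + (-5)·3^n; at n=18 this is -1937102501.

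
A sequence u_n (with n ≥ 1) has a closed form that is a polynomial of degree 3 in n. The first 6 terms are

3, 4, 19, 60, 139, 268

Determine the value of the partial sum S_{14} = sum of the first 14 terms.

17241

1st diffs: 1, 15, 41, 79, 129.
2nd diffs: 14, 26, 38, 50.
3rd diffs: 12, 12, 12 (constant).
So u_n = 2n^3 - 5n^2 + 2n + 4.
Continuing: …, 459, 724, 1075, 1524, …, u_{14} = 4540.
Summing n = 1..14 (14 terms) gives 17241.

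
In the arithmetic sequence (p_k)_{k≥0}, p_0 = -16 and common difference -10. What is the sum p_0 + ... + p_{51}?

p_k = -16 + (k - 0)·(-10).
p_{51} = -526; S = 52·(-16 + (-526))/2 = -14092.

-14092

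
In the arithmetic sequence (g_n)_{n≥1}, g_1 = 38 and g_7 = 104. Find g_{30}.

357

Common difference d = (104 - 38) / (7 - 1) = 11.
g_n = 38 + (n - 1)·11.
g_{30} = 38 + 29·11 = 357.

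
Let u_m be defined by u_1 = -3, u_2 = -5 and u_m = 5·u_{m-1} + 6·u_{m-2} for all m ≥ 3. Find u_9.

Compute successive terms:
u_3 = -43;  u_4 = -245;  u_5 = -1483;  u_6 = -8885;  u_7 = -53323;  u_8 = -319925;  u_9 = -1919563.
(Characteristic roots are 6 and -1.)

-1919563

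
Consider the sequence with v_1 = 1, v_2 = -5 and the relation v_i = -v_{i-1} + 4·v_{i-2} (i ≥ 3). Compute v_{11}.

19305

Applying the relation repeatedly:
v_3 = 9, v_4 = -29, v_5 = 65, v_6 = -181, v_7 = 441, v_8 = -1165, v_9 = 2929, v_{10} = -7589, v_{11} = 19305.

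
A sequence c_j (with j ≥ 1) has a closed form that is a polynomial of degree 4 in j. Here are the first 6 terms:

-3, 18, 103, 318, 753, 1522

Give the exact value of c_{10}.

11058

1st diffs: 21, 85, 215, 435, 769.
2nd diffs: 64, 130, 220, 334.
3rd diffs: 66, 90, 114.
4th diffs: 24, 24 (constant).
Newton forward-difference form: c_j = -3 + 21·C(j-1,1) + 64·C(j-1,2) + 66·C(j-1,3) + 24·C(j-1,4).
At j = 10: j-1 = 9, so c_{10} = -3 + 189 + 2304 + 5544 + 3024 = 11058.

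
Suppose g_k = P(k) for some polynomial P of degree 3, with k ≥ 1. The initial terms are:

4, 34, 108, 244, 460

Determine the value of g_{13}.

1st diffs: 30, 74, 136, 216.
2nd diffs: 44, 62, 80.
3rd diffs: 18, 18 (constant).
So g_k = 3k^3 + 4k^2 - 3k.
Evaluating at k = 13 gives g_{13} = 7228.

7228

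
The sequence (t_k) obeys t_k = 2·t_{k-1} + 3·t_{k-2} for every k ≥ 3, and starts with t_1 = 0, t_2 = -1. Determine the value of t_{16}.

-3587227

t_3 = -2  t_4 = -7  t_5 = -20  …  t_{13} = -132860  t_{14} = -398581  t_{15} = -1195742  t_{16} = -3587227.
(Characteristic roots are 3 and -1.)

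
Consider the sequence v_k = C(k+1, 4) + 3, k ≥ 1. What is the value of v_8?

C(9, 4) = 126, so v_8 = 129.

129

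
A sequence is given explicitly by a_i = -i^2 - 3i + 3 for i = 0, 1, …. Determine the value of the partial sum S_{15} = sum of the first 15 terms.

Over i = 0..14: Σi = 105, Σi² = 1015.
Total = (-1)·1015 + (-3)·105 + (3)·15 = -1285.

-1285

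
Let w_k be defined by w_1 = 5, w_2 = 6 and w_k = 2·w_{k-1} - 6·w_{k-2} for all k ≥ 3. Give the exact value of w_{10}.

Step forward from the initial values:
w_3 = -18; w_4 = -72; w_5 = -36; w_6 = 360; w_7 = 936; w_8 = -288; w_9 = -6192; w_{10} = -10656.

-10656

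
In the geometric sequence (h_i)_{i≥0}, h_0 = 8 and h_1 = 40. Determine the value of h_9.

Common ratio r = 5.
h_i = 8·5^(i-0).
h_9 = 8·5^9 = 15625000.

15625000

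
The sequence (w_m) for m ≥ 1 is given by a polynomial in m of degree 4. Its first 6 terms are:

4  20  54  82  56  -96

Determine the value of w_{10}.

1st diffs: 16, 34, 28, -26, -152.
2nd diffs: 18, -6, -54, -126.
3rd diffs: -24, -48, -72.
4th diffs: -24, -24 (constant).
Newton forward-difference form: w_m = 4 + 16·C(m-1,1) + 18·C(m-1,2) + (-24)·C(m-1,3) + (-24)·C(m-1,4).
At m = 10: m-1 = 9, so w_{10} = 4 + 144 + 648 - 2016 - 3024 = -4244.

-4244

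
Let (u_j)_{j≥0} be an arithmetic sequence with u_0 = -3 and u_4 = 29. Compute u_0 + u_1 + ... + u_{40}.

6437

Common difference d = (29 - (-3)) / (4 - 0) = 8.
u_j = -3 + (j - 0)·8.
u_{40} = 317; S = 41·(-3 + 317)/2 = 6437.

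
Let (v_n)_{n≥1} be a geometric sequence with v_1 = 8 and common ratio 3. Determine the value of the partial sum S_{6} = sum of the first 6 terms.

2912

v_n = 8·3^(n-1).
S = 8·(3^6 - 1)/(3 - 1) = 8·(729 - 1)/(2) = 2912.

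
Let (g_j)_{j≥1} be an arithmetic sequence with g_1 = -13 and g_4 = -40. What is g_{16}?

Common difference d = (-40 - (-13)) / (4 - 1) = -9.
g_j = -13 + (j - 1)·(-9).
g_{16} = -13 + 15·(-9) = -148.

-148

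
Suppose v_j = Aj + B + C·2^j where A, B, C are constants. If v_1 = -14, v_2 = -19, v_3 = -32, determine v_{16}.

The three given values yield: A + B + 2C = -14; 2A + B + 4C = -19; 3A + B + 8C = -32.
Subtracting the first from the second: A + 2C = -5.
Subtracting the second from the third: A + 4C = -13.
Solving: C = -4, A = 3, then B = -9.
So v_j = 3·j + (-9) + (-4)·2^j; at j=16 this is -262105.

-262105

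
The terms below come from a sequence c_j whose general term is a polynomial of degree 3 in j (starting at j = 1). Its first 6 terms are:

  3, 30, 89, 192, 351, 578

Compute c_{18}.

12974

1st diffs: 27, 59, 103, 159, 227.
2nd diffs: 32, 44, 56, 68.
3rd diffs: 12, 12, 12 (constant).
Newton forward-difference form: c_j = 3 + 27·C(j-1,1) + 32·C(j-1,2) + 12·C(j-1,3).
At j = 18: j-1 = 17, so c_{18} = 3 + 459 + 4352 + 8160 = 12974.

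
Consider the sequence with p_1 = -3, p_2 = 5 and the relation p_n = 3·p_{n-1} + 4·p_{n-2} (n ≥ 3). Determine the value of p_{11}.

419427

p_3 = 3  p_4 = 29  p_5 = 99  p_6 = 413  p_7 = 1635  p_8 = 6557  p_9 = 26211  p_{10} = 104861  p_{11} = 419427.
(Characteristic roots are 4 and -1.)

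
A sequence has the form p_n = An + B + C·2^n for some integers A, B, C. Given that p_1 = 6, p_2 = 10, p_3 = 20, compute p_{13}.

24552

Write the equations: A + B + 2C = 6; 2A + B + 4C = 10; 3A + B + 8C = 20.
Subtracting the first from the second: A + 2C = 4.
Subtracting the second from the third: A + 4C = 10.
Solving: C = 3, A = -2, then B = 2.
So p_n = -2·n + 2 + 3·2^n; at n=13 this is 24552.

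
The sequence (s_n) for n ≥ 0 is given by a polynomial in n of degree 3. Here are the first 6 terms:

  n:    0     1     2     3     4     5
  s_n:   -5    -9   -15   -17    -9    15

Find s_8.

243

1st diffs: -4, -6, -2, 8, 24.
2nd diffs: -2, 4, 10, 16.
3rd diffs: 6, 6, 6 (constant).
Newton forward-difference form: s_n = -5 + (-4)·C(n,1) + (-2)·C(n,2) + 6·C(n,3).
At n = 8: n = 8, so s_8 = -5 - 32 - 56 + 336 = 243.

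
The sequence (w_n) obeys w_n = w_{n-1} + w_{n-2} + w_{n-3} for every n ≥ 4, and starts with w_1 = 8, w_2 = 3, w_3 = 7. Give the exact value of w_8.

Compute successive terms:
w_4 = 18  w_5 = 28  w_6 = 53  w_7 = 99  w_8 = 180.

180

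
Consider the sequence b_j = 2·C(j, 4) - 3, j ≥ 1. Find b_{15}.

C(15, 4) = 1365, so b_{15} = 2727.

2727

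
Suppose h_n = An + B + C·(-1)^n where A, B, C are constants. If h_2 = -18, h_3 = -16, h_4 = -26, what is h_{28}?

-122

Write the equations: 2A + B + C = -18; 3A + B - C = -16; 4A + B + C = -26.
Subtracting the first from the second: A - 2C = 2.
Subtracting the second from the third: A + 2C = -10.
Solving: C = -3, A = -4, then B = -7.
So h_n = -4·n + (-7) + (-3)·(-1)^n; at n=28 this is -122.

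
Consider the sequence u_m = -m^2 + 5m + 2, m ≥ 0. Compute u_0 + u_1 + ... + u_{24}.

Over m = 0..24: Σm = 300, Σm² = 4900.
Total = (-1)·4900 + (5)·300 + (2)·25 = -3350.

-3350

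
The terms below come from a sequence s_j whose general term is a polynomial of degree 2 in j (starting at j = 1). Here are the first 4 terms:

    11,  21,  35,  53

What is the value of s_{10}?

245

1st diffs: 10, 14, 18.
2nd diffs: 4, 4 (constant).
Newton forward-difference form: s_j = 11 + 10·C(j-1,1) + 4·C(j-1,2).
At j = 10: j-1 = 9, so s_{10} = 11 + 90 + 144 = 245.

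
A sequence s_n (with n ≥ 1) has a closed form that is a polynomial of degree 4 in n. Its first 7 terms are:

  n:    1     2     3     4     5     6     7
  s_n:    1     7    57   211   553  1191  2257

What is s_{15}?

1st diffs: 6, 50, 154, 342, 638, 1066.
2nd diffs: 44, 104, 188, 296, 428.
3rd diffs: 60, 84, 108, 132.
4th diffs: 24, 24, 24 (constant).
So s_n = n^4 - 3n^2 + 3.
Evaluating at n = 15 gives s_{15} = 49953.

49953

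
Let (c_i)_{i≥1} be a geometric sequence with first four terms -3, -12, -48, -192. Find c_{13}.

Common ratio r = 4.
c_i = (-3)·4^(i-1).
c_{13} = (-3)·4^12 = -50331648.

-50331648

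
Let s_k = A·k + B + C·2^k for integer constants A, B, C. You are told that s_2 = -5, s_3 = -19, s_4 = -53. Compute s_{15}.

-163747

Plug in k = 2, 3, 4: 2A + B + 4C = -5; 3A + B + 8C = -19; 4A + B + 16C = -53.
Subtracting the first from the second: A + 4C = -14.
Subtracting the second from the third: A + 8C = -34.
Solving: C = -5, A = 6, then B = 3.
So s_k = 6·k + 3 + (-5)·2^k; at k=15 this is -163747.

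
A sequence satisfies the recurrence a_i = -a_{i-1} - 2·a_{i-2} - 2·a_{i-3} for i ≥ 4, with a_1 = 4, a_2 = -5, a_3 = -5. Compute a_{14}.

-257

Step forward from the initial values:
a_4 = 7; a_5 = 13; a_6 = -17; …; a_{11} = -95; a_{12} = 127; a_{13} = 193; a_{14} = -257.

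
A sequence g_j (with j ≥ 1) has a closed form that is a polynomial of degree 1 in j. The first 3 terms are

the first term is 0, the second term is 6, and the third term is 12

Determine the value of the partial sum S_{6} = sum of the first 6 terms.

1st diffs: 6, 6 (constant).
So g_j = 6j - 6.
Continuing: 18, 24, 30.
Summing j = 1..6 (6 terms) gives 90.

90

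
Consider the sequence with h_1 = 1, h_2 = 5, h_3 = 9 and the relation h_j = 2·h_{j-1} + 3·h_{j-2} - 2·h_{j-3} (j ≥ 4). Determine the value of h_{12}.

Step forward from the initial values:
h_4 = 31, h_5 = 79, h_6 = 233, h_7 = 641, h_8 = 1823, h_9 = 5103, h_{10} = 14393, h_{11} = 40449, h_{12} = 113871.

113871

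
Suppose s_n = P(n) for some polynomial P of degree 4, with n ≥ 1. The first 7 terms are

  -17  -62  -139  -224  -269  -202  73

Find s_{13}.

14491

1st diffs: -45, -77, -85, -45, 67, 275.
2nd diffs: -32, -8, 40, 112, 208.
3rd diffs: 24, 48, 72, 96.
4th diffs: 24, 24, 24 (constant).
Newton forward-difference form: s_n = -17 + (-45)·C(n-1,1) + (-32)·C(n-1,2) + 24·C(n-1,3) + 24·C(n-1,4).
At n = 13: n-1 = 12, so s_{13} = -17 - 540 - 2112 + 5280 + 11880 = 14491.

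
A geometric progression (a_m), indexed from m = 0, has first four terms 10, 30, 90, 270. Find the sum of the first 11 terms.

885730

Common ratio r = 3.
a_m = 10·3^(m-0).
S = 10·(3^11 - 1)/(3 - 1) = 10·(177147 - 1)/(2) = 885730.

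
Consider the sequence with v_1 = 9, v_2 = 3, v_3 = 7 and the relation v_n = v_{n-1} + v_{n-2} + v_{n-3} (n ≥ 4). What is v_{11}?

1167

Compute successive terms:
v_4 = 19;  v_5 = 29;  v_6 = 55;  v_7 = 103;  v_8 = 187;  v_9 = 345;  v_{10} = 635;  v_{11} = 1167.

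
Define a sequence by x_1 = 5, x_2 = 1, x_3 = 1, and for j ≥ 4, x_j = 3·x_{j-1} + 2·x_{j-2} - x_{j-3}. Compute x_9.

95

Step forward from the initial values:
x_4 = 0; x_5 = 1; x_6 = 2; x_7 = 8; x_8 = 27; x_9 = 95.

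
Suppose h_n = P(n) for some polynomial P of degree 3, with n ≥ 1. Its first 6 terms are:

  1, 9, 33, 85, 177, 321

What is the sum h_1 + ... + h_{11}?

7051

1st diffs: 8, 24, 52, 92, 144.
2nd diffs: 16, 28, 40, 52.
3rd diffs: 12, 12, 12 (constant).
Newton forward-difference form: h_n = 1 + 8·C(n-1,1) + 16·C(n-1,2) + 12·C(n-1,3).
Continuing: …, 529, 813, 1185, 1657, …, h_{11} = 2241.
Summing n = 1..11 (11 terms) gives 7051.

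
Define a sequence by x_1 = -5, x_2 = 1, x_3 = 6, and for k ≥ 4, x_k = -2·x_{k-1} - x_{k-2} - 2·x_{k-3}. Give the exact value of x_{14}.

-1637

Compute successive terms:
x_4 = -3  x_5 = -2  x_6 = -5  …  x_{11} = 210  x_{12} = -411  x_{13} = 814  x_{14} = -1637.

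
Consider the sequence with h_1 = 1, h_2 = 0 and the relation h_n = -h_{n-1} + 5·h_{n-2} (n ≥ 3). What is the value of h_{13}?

Step forward from the initial values:
h_3 = 5; h_4 = -5; h_5 = 30; …; h_{10} = -3905; h_{11} = 11430; h_{12} = -30955; h_{13} = 88105.

88105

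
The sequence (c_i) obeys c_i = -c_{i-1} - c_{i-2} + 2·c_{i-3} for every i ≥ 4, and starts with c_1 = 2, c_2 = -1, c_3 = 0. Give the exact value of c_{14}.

-451

c_4 = 5;  c_5 = -7;  c_6 = 2;  …;  c_{11} = -123;  c_{12} = 122;  c_{13} = 83;  c_{14} = -451.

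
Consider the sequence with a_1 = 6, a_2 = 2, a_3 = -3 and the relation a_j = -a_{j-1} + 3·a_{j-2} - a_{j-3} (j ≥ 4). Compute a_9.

Compute successive terms:
a_4 = 3  a_5 = -14  a_6 = 26  a_7 = -71  a_8 = 163  a_9 = -402.

-402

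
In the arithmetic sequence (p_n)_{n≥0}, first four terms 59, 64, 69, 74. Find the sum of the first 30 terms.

Common difference d = 5.
p_n = 59 + (n - 0)·5.
p_{29} = 204; S = 30·(59 + 204)/2 = 3945.

3945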